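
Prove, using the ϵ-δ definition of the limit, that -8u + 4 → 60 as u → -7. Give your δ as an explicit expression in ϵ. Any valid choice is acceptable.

δ = ϵ/8

Suppose ϵ > 0. We need δ > 0 so that 0 < |u + 7| < δ implies |(-8u + 4) − 60| < ϵ.
Since (-8u + 4) − 60 = -8(u + 7), we have |(-8u + 4) − 60| = 8|u + 7|.
Thus it suffices that |u + 7| < ϵ/8.
Choosing δ = ϵ/8 gives |(-8u + 4) − 60| = 8|u + 7| < ϵ whenever |u + 7| < δ.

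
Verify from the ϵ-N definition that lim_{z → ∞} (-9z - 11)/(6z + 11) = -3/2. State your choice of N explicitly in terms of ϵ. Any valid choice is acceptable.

Fix ϵ > 0. We seek N > 0 such that z > N implies |(-9z - 11)/(6z + 11) + 3/2| < ϵ.
(-9z - 11)/(6z + 11) + 3/2 = (6(-9z - 11) − (-9)(6z + 11)) / (6(6z + 11)) = 33/(6(6z + 11)).
For z > 0 we have 6z + 11 > 6z, so |(-9z - 11)/(6z + 11) + 3/2| = 33/(6(6z + 11)) < 33/(6·6z) = (11/12)/z.
Thus |(-9z - 11)/(6z + 11) + 3/2| < ϵ whenever z > (11/12)/ϵ.
Take N = (11/12)/ϵ. If z > N then |(-9z - 11)/(6z + 11) + 3/2| < (11/12)/z < ϵ.

N = (11/12)/ϵ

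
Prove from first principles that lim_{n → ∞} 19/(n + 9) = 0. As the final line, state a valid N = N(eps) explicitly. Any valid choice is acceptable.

N = 19/eps

Let eps > 0 be given. For n ≥ 1, |19/(n + 9) − 0| = 19/(n + 9) ≤ 19/n.
We need 19/n < eps, i.e. n > 19/eps.
Take N = 19/eps. If n > N then |19/(n + 9)| ≤ 19/n < eps.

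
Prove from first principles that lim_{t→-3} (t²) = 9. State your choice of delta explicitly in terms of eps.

Let eps > 0. We seek delta > 0 with 0 < |t + 3| < delta ⇒ |t² − 9| < eps.
Factor: t² − 9 = (t + 3)(t - 3), so |t² − 9| = |t + 3|·|t - 3|.
Restrict delta ≤ 2. Then |t + 3| < 2 gives |t| < 5, so by the triangle inequality |t - 3| ≤ 5 + 3 = 8.
Hence |t² − 9| ≤ 8|t + 3|, which is < eps once |t + 3| < eps/8.
Take delta = min(2, eps/8). If 0 < |t + 3| < delta then both bounds hold and |t² − 9| ≤ 8|t + 3| < 8·(eps/8) = eps.

delta = min(2, eps/8)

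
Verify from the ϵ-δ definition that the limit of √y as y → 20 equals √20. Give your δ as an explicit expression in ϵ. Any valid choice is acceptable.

δ = min(20, √20·ϵ)

Let ϵ > 0 be given. We want δ > 0 such that 0 < |y − 20| < δ implies |√y − √20| < ϵ.
Rationalise: √y − √20 = (y − 20)/(√y + √20), so |√y − √20| = |y − 20|/(√y + √20).
Restrict δ ≤ 20 so that |y − 20| < 20 forces y > 0, and then √y + √20 > √20.
Hence |√y − √20| < |y − 20|/√20, which is < ϵ once |y − 20| < √20·ϵ.
Take δ = min(20, √20·ϵ). If 0 < |y − 20| < δ then y > 0 and |√y − √20| < |y − 20|/√20 < ϵ.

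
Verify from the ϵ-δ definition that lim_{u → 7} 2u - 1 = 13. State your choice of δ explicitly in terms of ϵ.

Suppose ϵ > 0. We need δ > 0 so that 0 < |u − 7| < δ implies |(2u - 1) − 13| < ϵ.
|(2u - 1) − 13| = |2u - 14| = 2|u − 7|.
Thus it suffices that |u − 7| < ϵ/2.
Take δ = ϵ/2. If 0 < |u − 7| < δ then |(2u - 1) − 13| = 2|u − 7| < 2·(ϵ/2) = ϵ.

δ = ϵ/2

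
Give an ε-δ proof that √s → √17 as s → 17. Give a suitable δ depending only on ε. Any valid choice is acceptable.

δ = min(17, √17·ε)

Fix ε > 0. We want δ > 0 such that 0 < |s − 17| < δ implies |√s − √17| < ε.
Multiplying by the conjugate, |√s − √17| = |s − 17|/(√s + √17).
Restrict δ ≤ 17 so that |s − 17| < 17 forces s > 0, and then √s + √17 > √17.
Hence |√s − √17| < |s − 17|/√17, which is < ε once |s − 17| < √17·ε.
Take δ = min(17, √17·ε). If 0 < |s − 17| < δ then s > 0 and |√s − √17| < |s − 17|/√17 < ε.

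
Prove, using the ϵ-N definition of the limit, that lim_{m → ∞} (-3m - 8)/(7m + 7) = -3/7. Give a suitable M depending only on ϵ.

M = (5/7)/ϵ

Let ϵ > 0. For m ≥ 1, |(-3m - 8)/(7m + 7) + 3/7| = |-35|/(7(7m + 7)) = 35/(7(7m + 7)).
Since 7m + 7 ≥ 7m for m ≥ 1, this is ≤ 35/(7·7m) = (5/7)/m.
So |(-3m - 8)/(7m + 7) + 3/7| < ϵ whenever m > (5/7)/ϵ.
Take M = (5/7)/ϵ. If m > M then |(-3m - 8)/(7m + 7) + 3/7| ≤ (5/7)/m < ϵ.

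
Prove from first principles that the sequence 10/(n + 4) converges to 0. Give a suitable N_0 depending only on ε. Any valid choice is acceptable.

Let ε > 0 be given. For n ≥ 1, |10/(n + 4) − 0| = 10/(n + 4) ≤ 10/n.
We need 10/n < ε, i.e. n > 10/ε.
Take N_0 = 10/ε. If n > N_0 then |10/(n + 4)| ≤ 10/n < ε.

N_0 = 10/ε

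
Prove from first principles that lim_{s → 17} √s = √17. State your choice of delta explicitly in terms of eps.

delta = min(17, √17·eps)

Suppose eps > 0. We want delta > 0 such that 0 < |s − 17| < delta implies |√s − √17| < eps.
Rationalise: √s − √17 = (s − 17)/(√s + √17), so |√s − √17| = |s − 17|/(√s + √17).
Restrict delta ≤ 17 so that |s − 17| < 17 forces s > 0, and then √s + √17 > √17.
Hence |√s − √17| < |s − 17|/√17, which is < eps once |s − 17| < √17·eps.
Take delta = min(17, √17·eps). If 0 < |s − 17| < delta then s > 0 and |√s − √17| < |s − 17|/√17 < eps.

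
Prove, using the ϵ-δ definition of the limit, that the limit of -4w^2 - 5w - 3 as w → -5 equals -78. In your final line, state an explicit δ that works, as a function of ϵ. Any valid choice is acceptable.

δ = min(1, ϵ/39)

Suppose ϵ > 0. We want δ > 0 such that 0 < |w + 5| < δ implies |(-4w^2 - 5w - 3) + 78| < ϵ.
(-4w^2 - 5w - 3) + 78 = -4w^2 - 5w + 75 = (w + 5)(-4w + 15).
So |(-4w^2 - 5w - 3) + 78| = |w + 5|·|-4w + 15|.
Assume first that |w + 5| < 1, so |w| < 6. Then |-4w + 15| ≤ 4·6 + 15 = 39.
Hence |(-4w^2 - 5w - 3) + 78| ≤ 39|w + 5| < ϵ provided |w + 5| < ϵ/39.
Choosing δ = min(1, ϵ/39) ensures both conditions, hence |(-4w^2 - 5w - 3) + 78| < ϵ.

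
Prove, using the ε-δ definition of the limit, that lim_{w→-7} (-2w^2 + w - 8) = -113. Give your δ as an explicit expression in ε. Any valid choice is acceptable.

Let ε > 0 be given. We want δ > 0 such that 0 < |w + 7| < δ implies |(-2w^2 + w - 8) + 113| < ε.
(-2w^2 + w - 8) + 113 = -2w^2 + w + 105 = (w + 7)(-2w + 15).
So |(-2w^2 + w - 8) + 113| = |w + 7|·|-2w + 15|.
Require δ ≤ 1. Then |w + 7| < 1 gives |w| < 8, and by the triangle inequality |-2w + 15| ≤ 2·8 + 15 = 31.
Hence |(-2w^2 + w - 8) + 113| ≤ 31|w + 7| < ε provided |w + 7| < ε/31.
Choosing δ = min(1, ε/31) ensures both conditions, hence |(-2w^2 + w - 8) + 113| < ε.

δ = min(1, ε/31)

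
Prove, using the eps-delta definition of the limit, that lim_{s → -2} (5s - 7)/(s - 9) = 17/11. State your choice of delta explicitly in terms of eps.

Let eps > 0 be given. We want delta > 0 with 0 < |s + 2| < delta ⇒ |(5s - 7)/(s - 9) − (17/11)| < eps.
Combining over a common denominator, (5s - 7)/(s - 9) − (17/11) = [(5s - 7)·(-11) − (-17)·(s - 9)] / [(-11)·(s - 9)] = -38(s + 2) / ((-11)(s - 9)).
So |(5s - 7)/(s - 9) − (17/11)| = 38|s + 2| / (11·|s − 9|).
Require delta ≤ 11/2, so |s − 9| ≥ |-11| − |s + 2| > 11 − 11/2 = 11/2.
Hence |(5s - 7)/(s - 9) − (17/11)| < 38|s + 2|/(11·(11/2)) = (76/121)|s + 2|, which is < eps once |s + 2| < (121/76)eps.
Take delta = min(11/2, (121/76)eps). Then 0 < |s + 2| < delta forces both bounds, so |(5s - 7)/(s - 9) − (17/11)| < eps.

delta = min(11/2, (121/76)eps)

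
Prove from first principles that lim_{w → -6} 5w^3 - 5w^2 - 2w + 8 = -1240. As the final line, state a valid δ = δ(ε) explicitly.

Suppose ε > 0. We want δ > 0 such that 0 < |w + 6| < δ implies |(5w^3 - 5w^2 - 2w + 8) + 1240| < ε.
(5w^3 - 5w^2 - 2w + 8) + 1240 = 5w^3 - 5w^2 - 2w + 1248 = (w + 6)(5w^2 - 35w + 208).
So |(5w^3 - 5w^2 - 2w + 8) + 1240| = |w + 6|·|5w^2 - 35w + 208|.
Require δ ≤ 1. Then |w + 6| < 1 gives |w| < 7, and by the triangle inequality |5w^2 - 35w + 208| ≤ 5·7^2 + 35·7 + 208 = 698.
Hence |(5w^3 - 5w^2 - 2w + 8) + 1240| ≤ 698|w + 6| < ε provided |w + 6| < ε/698.
Choosing δ = min(1, ε/698) ensures both conditions, hence |(5w^3 - 5w^2 - 2w + 8) + 1240| < ε.

δ = min(1, ε/698)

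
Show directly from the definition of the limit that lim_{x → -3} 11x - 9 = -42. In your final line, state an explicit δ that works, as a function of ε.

Let ε > 0. We need δ > 0 so that 0 < |x + 3| < δ implies |(11x - 9) + 42| < ε.
Since (11x - 9) + 42 = 11(x + 3), we have |(11x - 9) + 42| = 11|x + 3|.
Thus it suffices that |x + 3| < ε/11.
Take δ = ε/11. If 0 < |x + 3| < δ then |(11x - 9) + 42| = 11|x + 3| < 11·(ε/11) = ε.

δ = ε/11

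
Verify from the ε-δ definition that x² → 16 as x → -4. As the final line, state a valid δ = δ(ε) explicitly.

Let ε > 0. We seek δ > 0 with 0 < |x + 4| < δ ⇒ |x² − 16| < ε.
Factor: x² − 16 = (x + 4)(x - 4), so |x² − 16| = |x + 4|·|x - 4|.
Restrict δ ≤ 1. Then |x + 4| < 1 gives |x| < 5, so by the triangle inequality |x - 4| ≤ 5 + 4 = 9.
Hence |x² − 16| ≤ 9|x + 4|, which is < ε once |x + 4| < ε/9.
Take δ = min(1, ε/9). If 0 < |x + 4| < δ then both bounds hold and |x² − 16| ≤ 9|x + 4| < 9·(ε/9) = ε.

δ = min(1, ε/9)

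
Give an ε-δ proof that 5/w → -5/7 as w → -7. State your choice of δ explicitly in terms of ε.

Let ε > 0. We seek δ > 0 such that 0 < |w + 7| < δ implies |5/w + 5/7| < ε.
|5/w + 5/7| = 5·|-7 − w|/(7·|w|) = 5|w + 7|/(7|w|).
Require δ ≤ 7/2 so that |w| > 7 − 7/2 = 7/2, hence 7|w| > 49/2.
Then |5/w + 5/7| < 5|w + 7|/(49/2), which is < ε when |w + 7| < (49/10)ε.
Take δ = min(7/2, (49/10)ε). Then 0 < |w + 7| < δ gives both |w + 7| < 7/2 and |w + 7| < (49/10)ε, so |5/w + 5/7| < ε.

δ = min(7/2, (49/10)ε)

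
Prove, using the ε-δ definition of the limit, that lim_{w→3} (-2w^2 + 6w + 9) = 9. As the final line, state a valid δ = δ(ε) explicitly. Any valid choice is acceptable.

δ = min(2, ε/10)

Fix ε > 0. We want δ > 0 such that 0 < |w − 3| < δ implies |(-2w^2 + 6w + 9) − 9| < ε.
(-2w^2 + 6w + 9) − 9 = -2w^2 + 6w = (w − 3)(-2w).
So |(-2w^2 + 6w + 9) − 9| = |w − 3|·|-2w|.
Require δ ≤ 2. Then |w − 3| < 2 gives |w| < 5, and by the triangle inequality |-2w| ≤ 2·5 = 10.
Hence |(-2w^2 + 6w + 9) − 9| ≤ 10|w − 3| < ε provided |w − 3| < ε/10.
Take δ = min(2, ε/10). Then 0 < |w − 3| < δ gives both |w − 3| < 2 and |w − 3| < ε/10, so |(-2w^2 + 6w + 9) − 9| < ε.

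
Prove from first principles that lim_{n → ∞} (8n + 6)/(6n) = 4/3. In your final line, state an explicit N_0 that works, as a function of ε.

Fix ε > 0. For n ≥ 1, |(8n + 6)/(6n) − (4/3)| = |36|/(6(6n)) = 36/(6(6n)).
Since 6n ≥ 6n for n ≥ 1, this is ≤ 36/(6·6n) = 1/n.
So |(8n + 6)/(6n) − (4/3)| < ε whenever n > 1/ε.
Take N_0 = 1/ε. If n > N_0 then |(8n + 6)/(6n) − (4/3)| ≤ 1/n < ε.

N_0 = 1/ε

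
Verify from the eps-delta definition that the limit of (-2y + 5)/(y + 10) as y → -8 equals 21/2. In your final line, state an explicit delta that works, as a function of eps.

delta = min(1, (2/25)eps)

Let eps > 0. We want delta > 0 with 0 < |y + 8| < delta ⇒ |(-2y + 5)/(y + 10) − (21/2)| < eps.
Combining over a common denominator, (-2y + 5)/(y + 10) − (21/2) = [(-2y + 5)·2 − 21·(y + 10)] / [2·(y + 10)] = -25(y + 8) / (2(y + 10)).
So |(-2y + 5)/(y + 10) − (21/2)| = 25|y + 8| / (2·|y + 10|).
Require delta ≤ 1, so |y + 10| ≥ |2| − |y + 8| > 2 − 1 = 1.
Hence |(-2y + 5)/(y + 10) − (21/2)| < 25|y + 8|/(2·1) = (25/2)|y + 8|, which is < eps once |y + 8| < (2/25)eps.
Take delta = min(1, (2/25)eps). Then 0 < |y + 8| < delta forces both bounds, so |(-2y + 5)/(y + 10) − (21/2)| < eps.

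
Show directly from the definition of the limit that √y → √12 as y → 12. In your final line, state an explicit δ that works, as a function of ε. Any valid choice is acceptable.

Fix ε > 0. We want δ > 0 such that 0 < |y − 12| < δ implies |√y − √12| < ε.
Rationalise: √y − √12 = (y − 12)/(√y + √12), so |√y − √12| = |y − 12|/(√y + √12).
Restrict δ ≤ 12 so that |y − 12| < 12 forces y > 0, and then √y + √12 > √12.
Hence |√y − √12| < |y − 12|/√12, which is < ε once |y − 12| < √12·ε.
Take δ = min(12, √12·ε). If 0 < |y − 12| < δ then y > 0 and |√y − √12| < |y − 12|/√12 < ε.

δ = min(12, √12·ε)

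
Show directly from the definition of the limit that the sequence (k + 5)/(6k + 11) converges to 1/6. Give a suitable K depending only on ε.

Fix ε > 0. For k ≥ 1, |(k + 5)/(6k + 11) − (1/6)| = |19|/(6(6k + 11)) = 19/(6(6k + 11)).
Since 6k + 11 ≥ 6k for k ≥ 1, this is ≤ 19/(6·6k) = (19/36)/k.
So |(k + 5)/(6k + 11) − (1/6)| < ε whenever k > (19/36)/ε.
Take K = (19/36)/ε. If k > K then |(k + 5)/(6k + 11) − (1/6)| ≤ (19/36)/k < ε.

K = (19/36)/ε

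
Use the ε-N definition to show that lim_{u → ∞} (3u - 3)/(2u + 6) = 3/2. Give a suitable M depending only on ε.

M = 6/ε

Suppose ε > 0. We seek M > 0 such that u > M implies |(3u - 3)/(2u + 6) − (3/2)| < ε.
(3u - 3)/(2u + 6) − (3/2) = (2(3u - 3) − 3(2u + 6)) / (2(2u + 6)) = -24/(2(2u + 6)).
For u > 0 we have 2u + 6 > 2u, so |(3u - 3)/(2u + 6) − (3/2)| = 24/(2(2u + 6)) < 24/(2·2u) = 6/u.
Thus |(3u - 3)/(2u + 6) − (3/2)| < ε whenever u > 6/ε.
Take M = 6/ε. If u > M then |(3u - 3)/(2u + 6) − (3/2)| < 6/u < ε.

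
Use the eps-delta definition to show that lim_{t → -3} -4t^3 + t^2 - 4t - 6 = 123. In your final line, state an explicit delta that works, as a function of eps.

Fix eps > 0. We want delta > 0 such that 0 < |t + 3| < delta implies |(-4t^3 + t^2 - 4t - 6) − 123| < eps.
(-4t^3 + t^2 - 4t - 6) − 123 = -4t^3 + t^2 - 4t - 129 = (t + 3)(-4t^2 + 13t - 43).
So |(-4t^3 + t^2 - 4t - 6) − 123| = |t + 3|·|-4t^2 + 13t - 43|.
Require delta ≤ 1. Then |t + 3| < 1 gives |t| < 4, and by the triangle inequality |-4t^2 + 13t - 43| ≤ 4·4^2 + 13·4 + 43 = 159.
Hence |(-4t^3 + t^2 - 4t - 6) − 123| ≤ 159|t + 3| < eps provided |t + 3| < eps/159.
Choosing delta = min(1, eps/159) ensures both conditions, hence |(-4t^3 + t^2 - 4t - 6) − 123| < eps.

delta = min(1, eps/159)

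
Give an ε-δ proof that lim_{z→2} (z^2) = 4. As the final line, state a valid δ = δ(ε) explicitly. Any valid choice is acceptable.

δ = min(1, ε/5)

Let ε > 0 be given. We seek δ > 0 with 0 < |z − 2| < δ ⇒ |z^2 − 4| < ε.
Factor: z^2 − 4 = (z − 2)(z + 2), so |z^2 − 4| = |z − 2|·|z + 2|.
Restrict δ ≤ 1. Then |z − 2| < 1 gives |z| < 3, so by the triangle inequality |z + 2| ≤ 3 + 2 = 5.
Hence |z^2 − 4| ≤ 5|z − 2|, which is < ε once |z − 2| < ε/5.
Take δ = min(1, ε/5). If 0 < |z − 2| < δ then both bounds hold and |z^2 − 4| ≤ 5|z − 2| < 5·(ε/5) = ε.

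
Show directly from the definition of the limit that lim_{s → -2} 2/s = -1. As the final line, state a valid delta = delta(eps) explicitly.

Fix eps > 0. We seek delta > 0 such that 0 < |s + 2| < delta implies |2/s + 1| < eps.
|2/s + 1| = 2·|-2 − s|/(2·|s|) = 2|s + 2|/(2|s|).
Require delta ≤ 1 so that |s| > 2 − 1 = 1, hence 2|s| > 2.
Then |2/s + 1| < 2|s + 2|/2, which is < eps when |s + 2| < eps.
Take delta = min(1, eps). Then 0 < |s + 2| < delta gives both |s + 2| < 1 and |s + 2| < eps, so |2/s + 1| < eps.

delta = min(1, eps)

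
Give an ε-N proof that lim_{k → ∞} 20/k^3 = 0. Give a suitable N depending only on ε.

N = (20/ε)^{1/3}

Let ε > 0 be given. For k ≥ 1, |20/k^3 − 0| = 20/k^3.
20/k^3 < ε ⇔ k^3 > 20/ε ⇔ k > (20/ε)^{1/3}.
Take N = (20/ε)^{1/3}. Then k > N implies 20/k^3 < ε.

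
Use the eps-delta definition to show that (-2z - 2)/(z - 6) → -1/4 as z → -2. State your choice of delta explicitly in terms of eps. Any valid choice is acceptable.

Let eps > 0 be given. We want delta > 0 with 0 < |z + 2| < delta ⇒ |(-2z - 2)/(z - 6) + 1/4| < eps.
Combining over a common denominator, (-2z - 2)/(z - 6) + 1/4 = [(-2z - 2)·(-8) − 2·(z - 6)] / [(-8)·(z - 6)] = 14(z + 2) / ((-8)(z - 6)).
So |(-2z - 2)/(z - 6) + 1/4| = 14|z + 2| / (8·|z − 6|).
Restrict delta ≤ 4. Then |z + 2| < 4 gives |z − 6| = |(z + 2) + (-8)| ≥ 8 − 4 = 4.
Hence |(-2z - 2)/(z - 6) + 1/4| < 14|z + 2|/(8·4) = (7/16)|z + 2|, which is < eps once |z + 2| < (16/7)eps.
Take delta = min(4, (16/7)eps). Then 0 < |z + 2| < delta forces both bounds, so |(-2z - 2)/(z - 6) + 1/4| < eps.

delta = min(4, (16/7)eps)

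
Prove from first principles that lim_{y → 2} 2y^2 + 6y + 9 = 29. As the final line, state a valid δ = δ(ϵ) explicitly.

δ = min(1, ϵ/16)

Fix ϵ > 0. We want δ > 0 such that 0 < |y − 2| < δ implies |(2y^2 + 6y + 9) − 29| < ϵ.
(2y^2 + 6y + 9) − 29 = 2y^2 + 6y - 20 = (y − 2)(2y + 10).
So |(2y^2 + 6y + 9) − 29| = |y − 2|·|2y + 10|.
Require δ ≤ 1. Then |y − 2| < 1 gives |y| < 3, and by the triangle inequality |2y + 10| ≤ 2·3 + 10 = 16.
Hence |(2y^2 + 6y + 9) − 29| ≤ 16|y − 2| < ϵ provided |y − 2| < ϵ/16.
Take δ = min(1, ϵ/16). Then 0 < |y − 2| < δ gives both |y − 2| < 1 and |y − 2| < ϵ/16, so |(2y^2 + 6y + 9) − 29| < ϵ.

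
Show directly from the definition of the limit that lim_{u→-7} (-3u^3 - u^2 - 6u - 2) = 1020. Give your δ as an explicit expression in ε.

Fix ε > 0. We want δ > 0 such that 0 < |u + 7| < δ implies |(-3u^3 - u^2 - 6u - 2) − 1020| < ε.
(-3u^3 - u^2 - 6u - 2) − 1020 = -3u^3 - u^2 - 6u - 1022 = (u + 7)(-3u^2 + 20u - 146).
So |(-3u^3 - u^2 - 6u - 2) − 1020| = |u + 7|·|-3u^2 + 20u - 146|.
Require δ ≤ 1. Then |u + 7| < 1 gives |u| < 8, and by the triangle inequality |-3u^2 + 20u - 146| ≤ 3·8^2 + 20·8 + 146 = 498.
Hence |(-3u^3 - u^2 - 6u - 2) − 1020| ≤ 498|u + 7| < ε provided |u + 7| < ε/498.
Take δ = min(1, ε/498). Then 0 < |u + 7| < δ gives both |u + 7| < 1 and |u + 7| < ε/498, so |(-3u^3 - u^2 - 6u - 2) − 1020| < ε.

δ = min(1, ε/498)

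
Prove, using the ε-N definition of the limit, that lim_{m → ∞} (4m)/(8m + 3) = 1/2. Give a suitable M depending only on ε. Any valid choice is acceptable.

Suppose ε > 0. For m ≥ 1, |(4m)/(8m + 3) − (1/2)| = |-12|/(8(8m + 3)) = 12/(8(8m + 3)).
Since 8m + 3 ≥ 8m for m ≥ 1, this is ≤ 12/(8·8m) = (3/16)/m.
So |(4m)/(8m + 3) − (1/2)| < ε whenever m > (3/16)/ε.
Take M = (3/16)/ε. If m > M then |(4m)/(8m + 3) − (1/2)| ≤ (3/16)/m < ε.

M = (3/16)/ε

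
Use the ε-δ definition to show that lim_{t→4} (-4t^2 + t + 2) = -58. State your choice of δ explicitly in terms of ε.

Let ε > 0. We want δ > 0 such that 0 < |t − 4| < δ implies |(-4t^2 + t + 2) + 58| < ε.
(-4t^2 + t + 2) + 58 = -4t^2 + t + 60 = (t − 4)(-4t - 15).
So |(-4t^2 + t + 2) + 58| = |t − 4|·|-4t - 15|.
Require δ ≤ 1. Then |t − 4| < 1 gives |t| < 5, and by the triangle inequality |-4t - 15| ≤ 4·5 + 15 = 35.
Hence |(-4t^2 + t + 2) + 58| ≤ 35|t − 4| < ε provided |t − 4| < ε/35.
Take δ = min(1, ε/35). Then 0 < |t − 4| < δ gives both |t − 4| < 1 and |t − 4| < ε/35, so |(-4t^2 + t + 2) + 58| < ε.

δ = min(1, ε/35)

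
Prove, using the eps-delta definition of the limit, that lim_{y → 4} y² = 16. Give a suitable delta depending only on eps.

Let eps > 0 be given. We seek delta > 0 with 0 < |y − 4| < delta ⇒ |y² − 16| < eps.
Factor: y² − 16 = (y − 4)(y + 4), so |y² − 16| = |y − 4|·|y + 4|.
Impose delta ≤ 1 so that |y| < 5; then |y + 4| ≤ 9.
Hence |y² − 16| ≤ 9|y − 4|, which is < eps once |y − 4| < eps/9.
Take delta = min(1, eps/9). If 0 < |y − 4| < delta then both bounds hold and |y² − 16| ≤ 9|y − 4| < 9·(eps/9) = eps.

delta = min(1, eps/9)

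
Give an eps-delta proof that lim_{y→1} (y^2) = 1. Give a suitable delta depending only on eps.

delta = min(2, eps/4)

Let eps > 0. We seek delta > 0 with 0 < |y − 1| < delta ⇒ |y^2 − 1| < eps.
Factor: y^2 − 1 = (y − 1)(y + 1), so |y^2 − 1| = |y − 1|·|y + 1|.
Restrict delta ≤ 2. Then |y − 1| < 2 gives |y| < 3, so by the triangle inequality |y + 1| ≤ 3 + 1 = 4.
Hence |y^2 − 1| ≤ 4|y − 1|, which is < eps once |y − 1| < eps/4.
Take delta = min(2, eps/4). If 0 < |y − 1| < delta then both bounds hold and |y^2 − 1| ≤ 4|y − 1| < 4·(eps/4) = eps.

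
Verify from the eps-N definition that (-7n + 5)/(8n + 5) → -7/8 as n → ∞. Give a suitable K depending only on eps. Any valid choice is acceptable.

Fix eps > 0. For n ≥ 1, |(-7n + 5)/(8n + 5) + 7/8| = |75|/(8(8n + 5)) = 75/(8(8n + 5)).
Since 8n + 5 ≥ 8n for n ≥ 1, this is ≤ 75/(8·8n) = (75/64)/n.
So |(-7n + 5)/(8n + 5) + 7/8| < eps whenever n > (75/64)/eps.
Take K = (75/64)/eps. If n > K then |(-7n + 5)/(8n + 5) + 7/8| ≤ (75/64)/n < eps.

K = (75/64)/eps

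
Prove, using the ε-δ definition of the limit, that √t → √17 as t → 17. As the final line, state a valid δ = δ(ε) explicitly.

Let ε > 0. We want δ > 0 such that 0 < |t − 17| < δ implies |√t − √17| < ε.
Multiplying by the conjugate, |√t − √17| = |t − 17|/(√t + √17).
Restrict δ ≤ 17 so that |t − 17| < 17 forces t > 0, and then √t + √17 > √17.
Hence |√t − √17| < |t − 17|/√17, which is < ε once |t − 17| < √17·ε.
Take δ = min(17, √17·ε). If 0 < |t − 17| < δ then t > 0 and |√t − √17| < |t − 17|/√17 < ε.

δ = min(17, √17·ε)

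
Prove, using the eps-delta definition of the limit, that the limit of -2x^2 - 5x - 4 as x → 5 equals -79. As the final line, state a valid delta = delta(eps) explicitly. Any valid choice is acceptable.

Let eps > 0 be given. We want delta > 0 such that 0 < |x − 5| < delta implies |(-2x^2 - 5x - 4) + 79| < eps.
(-2x^2 - 5x - 4) + 79 = -2x^2 - 5x + 75 = (x − 5)(-2x - 15).
So |(-2x^2 - 5x - 4) + 79| = |x − 5|·|-2x - 15|.
Require delta ≤ 2. Then |x − 5| < 2 gives |x| < 7, and by the triangle inequality |-2x - 15| ≤ 2·7 + 15 = 29.
Hence |(-2x^2 - 5x - 4) + 79| ≤ 29|x − 5| < eps provided |x − 5| < eps/29.
Take delta = min(2, eps/29). Then 0 < |x − 5| < delta gives both |x − 5| < 2 and |x − 5| < eps/29, so |(-2x^2 - 5x - 4) + 79| < eps.

delta = min(2, eps/29)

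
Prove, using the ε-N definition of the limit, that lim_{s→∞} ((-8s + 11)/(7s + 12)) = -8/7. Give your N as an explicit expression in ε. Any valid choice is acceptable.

Fix ε > 0. We seek N > 0 such that s > N implies |(-8s + 11)/(7s + 12) + 8/7| < ε.
(-8s + 11)/(7s + 12) + 8/7 = (7(-8s + 11) − (-8)(7s + 12)) / (7(7s + 12)) = 173/(7(7s + 12)).
For s > 0 we have 7s + 12 > 7s, so |(-8s + 11)/(7s + 12) + 8/7| = 173/(7(7s + 12)) < 173/(7·7s) = (173/49)/s.
Thus |(-8s + 11)/(7s + 12) + 8/7| < ε whenever s > (173/49)/ε.
Take N = (173/49)/ε. If s > N then |(-8s + 11)/(7s + 12) + 8/7| < (173/49)/s < ε.

N = (173/49)/ε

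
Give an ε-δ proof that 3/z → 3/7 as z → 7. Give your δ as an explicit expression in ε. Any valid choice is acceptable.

δ = min(7/2, (49/6)ε)

Let ε > 0. We seek δ > 0 such that 0 < |z − 7| < δ implies |3/z − (3/7)| < ε.
|3/z − (3/7)| = 3·|7 − z|/(7·|z|) = 3|z − 7|/(7|z|).
Restrict δ ≤ 7/2. Then |z − 7| < 7/2 gives |z| > 7/2, so 7|z| > 49/2.
Then |3/z − (3/7)| < 3|z − 7|/(49/2), which is < ε when |z − 7| < (49/6)ε.
Take δ = min(7/2, (49/6)ε). Then 0 < |z − 7| < δ gives both |z − 7| < 7/2 and |z − 7| < (49/6)ε, so |3/z − (3/7)| < ε.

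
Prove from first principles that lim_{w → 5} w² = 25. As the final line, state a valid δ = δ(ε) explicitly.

Let ε > 0. We seek δ > 0 with 0 < |w − 5| < δ ⇒ |w² − 25| < ε.
Factor: w² − 25 = (w − 5)(w + 5), so |w² − 25| = |w − 5|·|w + 5|.
Restrict δ ≤ 1. Then |w − 5| < 1 gives |w| < 6, so by the triangle inequality |w + 5| ≤ 6 + 5 = 11.
Hence |w² − 25| ≤ 11|w − 5|, which is < ε once |w − 5| < ε/11.
Take δ = min(1, ε/11). If 0 < |w − 5| < δ then both bounds hold and |w² − 25| ≤ 11|w − 5| < 11·(ε/11) = ε.

δ = min(1, ε/11)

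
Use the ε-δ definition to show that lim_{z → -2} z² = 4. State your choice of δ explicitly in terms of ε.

δ = min(1, ε/5)

Suppose ε > 0. We seek δ > 0 with 0 < |z + 2| < δ ⇒ |z² − 4| < ε.
Factor: z² − 4 = (z + 2)(z - 2), so |z² − 4| = |z + 2|·|z - 2|.
Impose δ ≤ 1 so that |z| < 3; then |z - 2| ≤ 5.
Hence |z² − 4| ≤ 5|z + 2|, which is < ε once |z + 2| < ε/5.
Take δ = min(1, ε/5). If 0 < |z + 2| < δ then both bounds hold and |z² − 4| ≤ 5|z + 2| < 5·(ε/5) = ε.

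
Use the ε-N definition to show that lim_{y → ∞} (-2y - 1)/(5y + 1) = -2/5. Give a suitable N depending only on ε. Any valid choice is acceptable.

Let ε > 0. We seek N > 0 such that y > N implies |(-2y - 1)/(5y + 1) + 2/5| < ε.
(-2y - 1)/(5y + 1) + 2/5 = (5(-2y - 1) − (-2)(5y + 1)) / (5(5y + 1)) = -3/(5(5y + 1)).
For y > 0 we have 5y + 1 > 5y, so |(-2y - 1)/(5y + 1) + 2/5| = 3/(5(5y + 1)) < 3/(5·5y) = (3/25)/y.
Thus |(-2y - 1)/(5y + 1) + 2/5| < ε whenever y > (3/25)/ε.
Take N = (3/25)/ε. If y > N then |(-2y - 1)/(5y + 1) + 2/5| < (3/25)/y < ε.

N = (3/25)/ε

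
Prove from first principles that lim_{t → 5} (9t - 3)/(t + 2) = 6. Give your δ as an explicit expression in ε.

Let ε > 0 be given. We want δ > 0 with 0 < |t − 5| < δ ⇒ |(9t - 3)/(t + 2) − 6| < ε.
Combining over a common denominator, (9t - 3)/(t + 2) − 6 = [(9t - 3)·7 − 42·(t + 2)] / [7·(t + 2)] = 21(t − 5) / (7(t + 2)).
So |(9t - 3)/(t + 2) − 6| = 21|t − 5| / (7·|t + 2|).
Restrict δ ≤ 7/2. Then |t − 5| < 7/2 gives |t + 2| = |(t − 5) + 7| ≥ 7 − 7/2 = 7/2.
Hence |(9t - 3)/(t + 2) − 6| < 21|t − 5|/(7·(7/2)) = (6/7)|t − 5|, which is < ε once |t − 5| < (7/6)ε.
Take δ = min(7/2, (7/6)ε). Then 0 < |t − 5| < δ forces both bounds, so |(9t - 3)/(t + 2) − 6| < ε.

δ = min(7/2, (7/6)ε)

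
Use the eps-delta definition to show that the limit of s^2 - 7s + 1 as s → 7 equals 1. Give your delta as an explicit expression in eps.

Let eps > 0. We want delta > 0 such that 0 < |s − 7| < delta implies |(s^2 - 7s + 1) − 1| < eps.
(s^2 - 7s + 1) − 1 = s^2 - 7s = (s − 7)(s).
So |(s^2 - 7s + 1) − 1| = |s − 7|·|s|.
Require delta ≤ 2. Then |s − 7| < 2 gives |s| < 9, and by the triangle inequality |s| ≤ 9 = 9.
Hence |(s^2 - 7s + 1) − 1| ≤ 9|s − 7| < eps provided |s − 7| < eps/9.
Take delta = min(2, eps/9). Then 0 < |s − 7| < delta gives both |s − 7| < 2 and |s − 7| < eps/9, so |(s^2 - 7s + 1) − 1| < eps.

delta = min(2, eps/9)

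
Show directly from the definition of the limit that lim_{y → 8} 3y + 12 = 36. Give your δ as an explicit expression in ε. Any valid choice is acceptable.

Let ε > 0. We need δ > 0 so that 0 < |y − 8| < δ implies |(3y + 12) − 36| < ε.
|(3y + 12) − 36| = |3y - 24| = 3|y − 8|.
So 3|y − 8| < ε exactly when |y − 8| < ε/3.
Take δ = ε/3. If 0 < |y − 8| < δ then |(3y + 12) − 36| = 3|y − 8| < 3·(ε/3) = ε.

δ = ε/3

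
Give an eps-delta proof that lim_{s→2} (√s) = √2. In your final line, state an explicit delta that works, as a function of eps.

delta = min(2, √2·eps)

Let eps > 0 be given. We want delta > 0 such that 0 < |s − 2| < delta implies |√s − √2| < eps.
Rationalise: √s − √2 = (s − 2)/(√s + √2), so |√s − √2| = |s − 2|/(√s + √2).
Restrict delta ≤ 2 so that |s − 2| < 2 forces s > 0, and then √s + √2 > √2.
Hence |√s − √2| < |s − 2|/√2, which is < eps once |s − 2| < √2·eps.
Take delta = min(2, √2·eps). If 0 < |s − 2| < delta then s > 0 and |√s − √2| < |s − 2|/√2 < eps.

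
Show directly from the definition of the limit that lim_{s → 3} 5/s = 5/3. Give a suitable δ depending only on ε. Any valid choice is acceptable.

δ = min(3/2, (9/10)ε)

Let ε > 0 be given. We seek δ > 0 such that 0 < |s − 3| < δ implies |5/s − (5/3)| < ε.
|5/s − (5/3)| = 5·|3 − s|/(3·|s|) = 5|s − 3|/(3|s|).
Require δ ≤ 3/2 so that |s| > 3 − 3/2 = 3/2, hence 3|s| > 9/2.
Then |5/s − (5/3)| < 5|s − 3|/(9/2), which is < ε when |s − 3| < (9/10)ε.
Take δ = min(3/2, (9/10)ε). Then 0 < |s − 3| < δ gives both |s − 3| < 3/2 and |s − 3| < (9/10)ε, so |5/s − (5/3)| < ε.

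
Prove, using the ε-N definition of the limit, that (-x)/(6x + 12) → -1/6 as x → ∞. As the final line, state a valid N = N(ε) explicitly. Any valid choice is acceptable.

N = (1/3)/ε

Let ε > 0. We seek N > 0 such that x > N implies |(-x)/(6x + 12) + 1/6| < ε.
(-x)/(6x + 12) + 1/6 = (6(-x) − (-1)(6x + 12)) / (6(6x + 12)) = 12/(6(6x + 12)).
For x > 0 we have 6x + 12 > 6x, so |(-x)/(6x + 12) + 1/6| = 12/(6(6x + 12)) < 12/(6·6x) = (1/3)/x.
Thus |(-x)/(6x + 12) + 1/6| < ε whenever x > (1/3)/ε.
Take N = (1/3)/ε. If x > N then |(-x)/(6x + 12) + 1/6| < (1/3)/x < ε.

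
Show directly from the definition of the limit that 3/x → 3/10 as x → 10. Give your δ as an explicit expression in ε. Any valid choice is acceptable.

Let ε > 0. We seek δ > 0 such that 0 < |x − 10| < δ implies |3/x − (3/10)| < ε.
|3/x − (3/10)| = 3·|10 − x|/(10·|x|) = 3|x − 10|/(10|x|).
Require δ ≤ 5 so that |x| > 10 − 5 = 5, hence 10|x| > 50.
Then |3/x − (3/10)| < 3|x − 10|/50, which is < ε when |x − 10| < (50/3)ε.
Take δ = min(5, (50/3)ε). Then 0 < |x − 10| < δ gives both |x − 10| < 5 and |x − 10| < (50/3)ε, so |3/x − (3/10)| < ε.

δ = min(5, (50/3)ε)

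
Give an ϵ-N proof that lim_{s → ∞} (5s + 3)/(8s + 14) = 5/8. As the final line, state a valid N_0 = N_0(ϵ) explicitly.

N_0 = (23/32)/ϵ

Suppose ϵ > 0. We seek N_0 > 0 such that s > N_0 implies |(5s + 3)/(8s + 14) − (5/8)| < ϵ.
(5s + 3)/(8s + 14) − (5/8) = (8(5s + 3) − 5(8s + 14)) / (8(8s + 14)) = -46/(8(8s + 14)).
For s > 0 we have 8s + 14 > 8s, so |(5s + 3)/(8s + 14) − (5/8)| = 46/(8(8s + 14)) < 46/(8·8s) = (23/32)/s.
Thus |(5s + 3)/(8s + 14) − (5/8)| < ϵ whenever s > (23/32)/ϵ.
Take N_0 = (23/32)/ϵ. If s > N_0 then |(5s + 3)/(8s + 14) − (5/8)| < (23/32)/s < ϵ.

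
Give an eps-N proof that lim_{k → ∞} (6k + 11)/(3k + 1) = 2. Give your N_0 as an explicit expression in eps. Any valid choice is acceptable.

N_0 = 3/eps

Let eps > 0. For k ≥ 1, |(6k + 11)/(3k + 1) − 2| = |27|/(3(3k + 1)) = 27/(3(3k + 1)).
Since 3k + 1 ≥ 3k for k ≥ 1, this is ≤ 27/(3·3k) = 3/k.
So |(6k + 11)/(3k + 1) − 2| < eps whenever k > 3/eps.
Take N_0 = 3/eps. If k > N_0 then |(6k + 11)/(3k + 1) − 2| ≤ 3/k < eps.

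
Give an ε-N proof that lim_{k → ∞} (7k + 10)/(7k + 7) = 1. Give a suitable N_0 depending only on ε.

Fix ε > 0. For k ≥ 1, |(7k + 10)/(7k + 7) − 1| = |21|/(7(7k + 7)) = 21/(7(7k + 7)).
Since 7k + 7 ≥ 7k for k ≥ 1, this is ≤ 21/(7·7k) = (3/7)/k.
So |(7k + 10)/(7k + 7) − 1| < ε whenever k > (3/7)/ε.
Take N_0 = (3/7)/ε. If k > N_0 then |(7k + 10)/(7k + 7) − 1| ≤ (3/7)/k < ε.

N_0 = (3/7)/ε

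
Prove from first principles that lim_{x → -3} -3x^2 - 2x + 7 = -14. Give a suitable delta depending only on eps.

Let eps > 0. We want delta > 0 such that 0 < |x + 3| < delta implies |(-3x^2 - 2x + 7) + 14| < eps.
(-3x^2 - 2x + 7) + 14 = -3x^2 - 2x + 21 = (x + 3)(-3x + 7).
So |(-3x^2 - 2x + 7) + 14| = |x + 3|·|-3x + 7|.
Require delta ≤ 1. Then |x + 3| < 1 gives |x| < 4, and by the triangle inequality |-3x + 7| ≤ 3·4 + 7 = 19.
Hence |(-3x^2 - 2x + 7) + 14| ≤ 19|x + 3| < eps provided |x + 3| < eps/19.
Choosing delta = min(1, eps/19) ensures both conditions, hence |(-3x^2 - 2x + 7) + 14| < eps.

delta = min(1, eps/19)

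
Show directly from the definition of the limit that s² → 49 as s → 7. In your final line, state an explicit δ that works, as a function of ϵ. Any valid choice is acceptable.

δ = min(2, ϵ/16)

Suppose ϵ > 0. We seek δ > 0 with 0 < |s − 7| < δ ⇒ |s² − 49| < ϵ.
Factor: s² − 49 = (s − 7)(s + 7), so |s² − 49| = |s − 7|·|s + 7|.
Restrict δ ≤ 2. Then |s − 7| < 2 gives |s| < 9, so by the triangle inequality |s + 7| ≤ 9 + 7 = 16.
Hence |s² − 49| ≤ 16|s − 7|, which is < ϵ once |s − 7| < ϵ/16.
Take δ = min(2, ϵ/16). If 0 < |s − 7| < δ then both bounds hold and |s² − 49| ≤ 16|s − 7| < 16·(ϵ/16) = ϵ.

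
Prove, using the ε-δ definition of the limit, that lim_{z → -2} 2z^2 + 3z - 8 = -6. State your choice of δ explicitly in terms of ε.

Let ε > 0. We want δ > 0 such that 0 < |z + 2| < δ implies |(2z^2 + 3z - 8) + 6| < ε.
(2z^2 + 3z - 8) + 6 = 2z^2 + 3z - 2 = (z + 2)(2z - 1).
So |(2z^2 + 3z - 8) + 6| = |z + 2|·|2z - 1|.
Assume first that |z + 2| < 1, so |z| < 3. Then |2z - 1| ≤ 2·3 + 1 = 7.
Hence |(2z^2 + 3z - 8) + 6| ≤ 7|z + 2| < ε provided |z + 2| < ε/7.
Take δ = min(1, ε/7). Then 0 < |z + 2| < δ gives both |z + 2| < 1 and |z + 2| < ε/7, so |(2z^2 + 3z - 8) + 6| < ε.

δ = min(1, ε/7)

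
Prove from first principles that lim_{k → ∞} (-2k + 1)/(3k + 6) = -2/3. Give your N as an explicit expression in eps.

Let eps > 0. For k ≥ 1, |(-2k + 1)/(3k + 6) + 2/3| = |15|/(3(3k + 6)) = 15/(3(3k + 6)).
Since 3k + 6 ≥ 3k for k ≥ 1, this is ≤ 15/(3·3k) = (5/3)/k.
So |(-2k + 1)/(3k + 6) + 2/3| < eps whenever k > (5/3)/eps.
Take N = (5/3)/eps. If k > N then |(-2k + 1)/(3k + 6) + 2/3| ≤ (5/3)/k < eps.

N = (5/3)/eps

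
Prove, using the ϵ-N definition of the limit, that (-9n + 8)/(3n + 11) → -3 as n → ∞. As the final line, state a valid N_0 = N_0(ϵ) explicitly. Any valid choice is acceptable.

N_0 = (41/3)/ϵ

Let ϵ > 0 be given. For n ≥ 1, |(-9n + 8)/(3n + 11) + 3| = |123|/(3(3n + 11)) = 123/(3(3n + 11)).
Since 3n + 11 ≥ 3n for n ≥ 1, this is ≤ 123/(3·3n) = (41/3)/n.
So |(-9n + 8)/(3n + 11) + 3| < ϵ whenever n > (41/3)/ϵ.
Take N_0 = (41/3)/ϵ. If n > N_0 then |(-9n + 8)/(3n + 11) + 3| ≤ (41/3)/n < ϵ.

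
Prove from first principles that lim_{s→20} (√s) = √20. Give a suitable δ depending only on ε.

Let ε > 0 be given. We want δ > 0 such that 0 < |s − 20| < δ implies |√s − √20| < ε.
Multiplying by the conjugate, |√s − √20| = |s − 20|/(√s + √20).
Restrict δ ≤ 20 so that |s − 20| < 20 forces s > 0, and then √s + √20 > √20.
Hence |√s − √20| < |s − 20|/√20, which is < ε once |s − 20| < √20·ε.
Take δ = min(20, √20·ε). If 0 < |s − 20| < δ then s > 0 and |√s − √20| < |s − 20|/√20 < ε.

δ = min(20, √20·ε)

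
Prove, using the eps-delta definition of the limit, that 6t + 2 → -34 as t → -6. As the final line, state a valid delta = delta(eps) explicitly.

delta = eps/6

Let eps > 0. We need delta > 0 so that 0 < |t + 6| < delta implies |(6t + 2) + 34| < eps.
Since (6t + 2) + 34 = 6(t + 6), we have |(6t + 2) + 34| = 6|t + 6|.
So 6|t + 6| < eps exactly when |t + 6| < eps/6.
Take delta = eps/6. If 0 < |t + 6| < delta then |(6t + 2) + 34| = 6|t + 6| < 6·(eps/6) = eps.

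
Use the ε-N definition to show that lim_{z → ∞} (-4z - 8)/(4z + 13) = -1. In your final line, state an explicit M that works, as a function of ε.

M = (5/4)/ε

Let ε > 0 be given. We seek M > 0 such that z > M implies |(-4z - 8)/(4z + 13) + 1| < ε.
(-4z - 8)/(4z + 13) + 1 = (4(-4z - 8) − (-4)(4z + 13)) / (4(4z + 13)) = 20/(4(4z + 13)).
For z > 0 we have 4z + 13 > 4z, so |(-4z - 8)/(4z + 13) + 1| = 20/(4(4z + 13)) < 20/(4·4z) = (5/4)/z.
Thus |(-4z - 8)/(4z + 13) + 1| < ε whenever z > (5/4)/ε.
Take M = (5/4)/ε. If z > M then |(-4z - 8)/(4z + 13) + 1| < (5/4)/z < ε.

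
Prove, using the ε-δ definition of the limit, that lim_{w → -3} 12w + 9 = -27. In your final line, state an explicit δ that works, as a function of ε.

Fix ε > 0. We need δ > 0 so that 0 < |w + 3| < δ implies |(12w + 9) + 27| < ε.
Since (12w + 9) + 27 = 12(w + 3), we have |(12w + 9) + 27| = 12|w + 3|.
Thus it suffices that |w + 3| < ε/12.
Choosing δ = ε/12 gives |(12w + 9) + 27| = 12|w + 3| < ε whenever |w + 3| < δ.

δ = ε/12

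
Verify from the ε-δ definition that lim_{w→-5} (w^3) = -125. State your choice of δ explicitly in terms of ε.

δ = min(1, ε/91)

Fix ε > 0. We seek δ > 0 with 0 < |w + 5| < δ ⇒ |w^3 + 125| < ε.
Factor: w^3 + 125 = (w + 5)(w^2 - 5w + 25), so |w^3 + 125| = |w + 5|·|w^2 - 5w + 25|.
Restrict δ ≤ 1. Then |w + 5| < 1 gives |w| < 6, so by the triangle inequality |w^2 - 5w + 25| ≤ 6^2 + 5·6 + 25 = 91.
Hence |w^3 + 125| ≤ 91|w + 5|, which is < ε once |w + 5| < ε/91.
Take δ = min(1, ε/91). If 0 < |w + 5| < δ then both bounds hold and |w^3 + 125| ≤ 91|w + 5| < 91·(ε/91) = ε.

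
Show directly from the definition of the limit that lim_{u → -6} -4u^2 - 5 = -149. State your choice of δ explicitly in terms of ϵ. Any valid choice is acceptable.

δ = min(1, ϵ/52)

Let ϵ > 0 be given. We want δ > 0 such that 0 < |u + 6| < δ implies |(-4u^2 - 5) + 149| < ϵ.
(-4u^2 - 5) + 149 = -4u^2 + 144 = (u + 6)(-4u + 24).
So |(-4u^2 - 5) + 149| = |u + 6|·|-4u + 24|.
Assume first that |u + 6| < 1, so |u| < 7. Then |-4u + 24| ≤ 4·7 + 24 = 52.
Hence |(-4u^2 - 5) + 149| ≤ 52|u + 6| < ϵ provided |u + 6| < ϵ/52.
Take δ = min(1, ϵ/52). Then 0 < |u + 6| < δ gives both |u + 6| < 1 and |u + 6| < ϵ/52, so |(-4u^2 - 5) + 149| < ϵ.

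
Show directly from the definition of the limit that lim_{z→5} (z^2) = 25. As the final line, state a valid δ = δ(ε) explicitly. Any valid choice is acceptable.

Let ε > 0 be given. We seek δ > 0 with 0 < |z − 5| < δ ⇒ |z^2 − 25| < ε.
Factor: z^2 − 25 = (z − 5)(z + 5), so |z^2 − 25| = |z − 5|·|z + 5|.
Impose δ ≤ 1 so that |z| < 6; then |z + 5| ≤ 11.
Hence |z^2 − 25| ≤ 11|z − 5|, which is < ε once |z − 5| < ε/11.
Take δ = min(1, ε/11). If 0 < |z − 5| < δ then both bounds hold and |z^2 − 25| ≤ 11|z − 5| < 11·(ε/11) = ε.

δ = min(1, ε/11)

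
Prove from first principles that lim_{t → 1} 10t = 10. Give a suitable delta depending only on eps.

Let eps > 0 be given. We need delta > 0 so that 0 < |t − 1| < delta implies |(10t) − 10| < eps.
Since (10t) − 10 = 10(t − 1), we have |(10t) − 10| = 10|t − 1|.
So 10|t − 1| < eps exactly when |t − 1| < eps/10.
Take delta = eps/10. If 0 < |t − 1| < delta then |(10t) − 10| = 10|t − 1| < 10·(eps/10) = eps.

delta = eps/10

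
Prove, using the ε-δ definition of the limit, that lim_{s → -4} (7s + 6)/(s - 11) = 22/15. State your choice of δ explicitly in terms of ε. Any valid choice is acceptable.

Let ε > 0. We want δ > 0 with 0 < |s + 4| < δ ⇒ |(7s + 6)/(s - 11) − (22/15)| < ε.
Combining over a common denominator, (7s + 6)/(s - 11) − (22/15) = [(7s + 6)·(-15) − (-22)·(s - 11)] / [(-15)·(s - 11)] = -83(s + 4) / ((-15)(s - 11)).
So |(7s + 6)/(s - 11) − (22/15)| = 83|s + 4| / (15·|s − 11|).
Restrict δ ≤ 15/2. Then |s + 4| < 15/2 gives |s − 11| = |(s + 4) + (-15)| ≥ 15 − 15/2 = 15/2.
Hence |(7s + 6)/(s - 11) − (22/15)| < 83|s + 4|/(15·(15/2)) = (166/225)|s + 4|, which is < ε once |s + 4| < (225/166)ε.
Take δ = min(15/2, (225/166)ε). Then 0 < |s + 4| < δ forces both bounds, so |(7s + 6)/(s - 11) − (22/15)| < ε.

δ = min(15/2, (225/166)ε)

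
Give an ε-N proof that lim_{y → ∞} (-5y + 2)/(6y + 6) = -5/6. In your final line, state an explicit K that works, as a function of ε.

Let ε > 0. We seek K > 0 such that y > K implies |(-5y + 2)/(6y + 6) + 5/6| < ε.
(-5y + 2)/(6y + 6) + 5/6 = (6(-5y + 2) − (-5)(6y + 6)) / (6(6y + 6)) = 42/(6(6y + 6)).
For y > 0 we have 6y + 6 > 6y, so |(-5y + 2)/(6y + 6) + 5/6| = 42/(6(6y + 6)) < 42/(6·6y) = (7/6)/y.
Thus |(-5y + 2)/(6y + 6) + 5/6| < ε whenever y > (7/6)/ε.
Take K = (7/6)/ε. If y > K then |(-5y + 2)/(6y + 6) + 5/6| < (7/6)/y < ε.

K = (7/6)/ε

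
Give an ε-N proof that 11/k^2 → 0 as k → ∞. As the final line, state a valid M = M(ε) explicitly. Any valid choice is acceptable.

M = (11/ε)^{1/2}

Fix ε > 0. For k ≥ 1, |11/k^2 − 0| = 11/k^2.
11/k^2 < ε ⇔ k^2 > 11/ε ⇔ k > (11/ε)^{1/2}.
Take M = (11/ε)^{1/2}. Then k > M implies 11/k^2 < ε.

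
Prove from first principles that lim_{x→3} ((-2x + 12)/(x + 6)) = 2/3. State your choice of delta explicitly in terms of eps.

delta = min(9/2, (27/16)eps)

Let eps > 0 be given. We want delta > 0 with 0 < |x − 3| < delta ⇒ |(-2x + 12)/(x + 6) − (2/3)| < eps.
Combining over a common denominator, (-2x + 12)/(x + 6) − (2/3) = [(-2x + 12)·9 − 6·(x + 6)] / [9·(x + 6)] = -24(x − 3) / (9(x + 6)).
So |(-2x + 12)/(x + 6) − (2/3)| = 24|x − 3| / (9·|x + 6|).
Require delta ≤ 9/2, so |x + 6| ≥ |9| − |x − 3| > 9 − 9/2 = 9/2.
Hence |(-2x + 12)/(x + 6) − (2/3)| < 24|x − 3|/(9·(9/2)) = (16/27)|x − 3|, which is < eps once |x − 3| < (27/16)eps.
Take delta = min(9/2, (27/16)eps). Then 0 < |x − 3| < delta forces both bounds, so |(-2x + 12)/(x + 6) − (2/3)| < eps.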